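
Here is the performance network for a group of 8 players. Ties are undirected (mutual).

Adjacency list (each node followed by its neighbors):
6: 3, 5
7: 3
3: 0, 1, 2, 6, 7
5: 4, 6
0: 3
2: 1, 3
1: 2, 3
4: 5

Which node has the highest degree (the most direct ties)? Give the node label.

3

Degrees — 0:1, 1:2, 2:2, 3:5, 4:1, 5:2, 6:2, 7:1.
The maximum is 5, attained only by 3.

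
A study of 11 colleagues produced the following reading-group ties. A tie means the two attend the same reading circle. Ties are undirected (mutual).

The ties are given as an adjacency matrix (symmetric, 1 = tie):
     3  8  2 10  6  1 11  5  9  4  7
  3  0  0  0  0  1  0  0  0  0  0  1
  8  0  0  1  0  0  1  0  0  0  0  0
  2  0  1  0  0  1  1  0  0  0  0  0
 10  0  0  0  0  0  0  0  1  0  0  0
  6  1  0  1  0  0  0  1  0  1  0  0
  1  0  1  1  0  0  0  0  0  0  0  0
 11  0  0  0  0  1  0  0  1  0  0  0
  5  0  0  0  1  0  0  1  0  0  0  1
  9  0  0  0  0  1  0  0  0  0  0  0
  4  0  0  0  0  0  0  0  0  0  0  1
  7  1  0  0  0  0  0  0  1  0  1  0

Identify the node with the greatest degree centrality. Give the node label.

Degrees — 1:2, 2:3, 3:2, 4:1, 5:3, 6:4, 7:3, 8:2, 9:1, 10:1, 11:2.
The maximum is 4, attained only by 6.

6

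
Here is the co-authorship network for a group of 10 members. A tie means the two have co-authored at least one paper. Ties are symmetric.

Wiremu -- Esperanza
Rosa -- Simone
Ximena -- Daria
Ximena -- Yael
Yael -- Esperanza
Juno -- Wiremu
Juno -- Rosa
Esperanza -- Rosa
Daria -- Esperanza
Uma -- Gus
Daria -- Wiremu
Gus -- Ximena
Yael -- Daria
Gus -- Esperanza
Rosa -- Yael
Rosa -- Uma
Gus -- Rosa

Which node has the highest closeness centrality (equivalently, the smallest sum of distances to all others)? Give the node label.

Rosa

Farness (sum of distances to all others) for each node — Daria:16, Esperanza:13, Gus:14, Juno:17, Rosa:12, Simone:20, Uma:18, Wiremu:17, Ximena:17, Yael:14.
The smallest farness is 12, for Rosa, so Rosa has the highest closeness.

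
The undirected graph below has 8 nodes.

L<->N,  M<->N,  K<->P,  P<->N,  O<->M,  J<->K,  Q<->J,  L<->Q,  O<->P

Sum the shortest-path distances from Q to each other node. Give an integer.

16

Distances from Q: J:1, K:2, L:1, M:3, N:2, O:4, P:3.
Sum = 1 + 2 + 1 + 3 + 2 + 4 + 3 = 16.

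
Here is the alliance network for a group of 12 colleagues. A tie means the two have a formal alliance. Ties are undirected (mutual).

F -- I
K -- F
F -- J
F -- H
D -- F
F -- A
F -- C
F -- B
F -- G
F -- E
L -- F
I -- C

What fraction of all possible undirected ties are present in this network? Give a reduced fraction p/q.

2/11

There are 12 edges and 12 nodes, so the maximum possible is C(12,2) = 66.
Density = 12/66 = 2/11.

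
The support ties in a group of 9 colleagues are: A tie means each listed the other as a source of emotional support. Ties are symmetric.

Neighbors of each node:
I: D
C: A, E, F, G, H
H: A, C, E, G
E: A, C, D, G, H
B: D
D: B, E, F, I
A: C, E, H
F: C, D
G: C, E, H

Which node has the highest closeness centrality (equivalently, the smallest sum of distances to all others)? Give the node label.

Farness (sum of distances to all others) for each node — A:15, B:19, C:13, D:12, E:11, F:14, G:15, H:14, I:19.
The smallest farness is 11, for E, so E has the highest closeness.

E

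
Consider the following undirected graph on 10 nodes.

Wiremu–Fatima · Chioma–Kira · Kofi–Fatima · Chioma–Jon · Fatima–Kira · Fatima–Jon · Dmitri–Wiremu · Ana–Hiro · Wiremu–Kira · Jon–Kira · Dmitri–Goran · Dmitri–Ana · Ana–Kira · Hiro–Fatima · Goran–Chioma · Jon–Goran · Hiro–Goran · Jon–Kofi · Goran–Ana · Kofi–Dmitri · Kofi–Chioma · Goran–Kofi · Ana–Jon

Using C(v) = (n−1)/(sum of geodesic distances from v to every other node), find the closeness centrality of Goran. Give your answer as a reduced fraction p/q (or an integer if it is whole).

3/4

Distances from Goran: Ana:1, Chioma:1, Dmitri:1, Fatima:2, Hiro:1, Jon:1, Kira:2, Kofi:1, Wiremu:2. Sum = 12.
n = 10, so closeness = 9/12 = 3/4.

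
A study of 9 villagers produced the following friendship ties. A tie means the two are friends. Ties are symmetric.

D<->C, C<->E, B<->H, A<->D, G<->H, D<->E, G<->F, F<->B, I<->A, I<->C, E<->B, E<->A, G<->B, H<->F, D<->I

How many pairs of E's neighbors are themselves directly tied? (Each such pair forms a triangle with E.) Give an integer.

2

E's neighbors: A, B, C, and D.
Neighbor pairs that are themselves tied: E–A–D; E–C–D. Each forms one triangle with E, for 2 in total.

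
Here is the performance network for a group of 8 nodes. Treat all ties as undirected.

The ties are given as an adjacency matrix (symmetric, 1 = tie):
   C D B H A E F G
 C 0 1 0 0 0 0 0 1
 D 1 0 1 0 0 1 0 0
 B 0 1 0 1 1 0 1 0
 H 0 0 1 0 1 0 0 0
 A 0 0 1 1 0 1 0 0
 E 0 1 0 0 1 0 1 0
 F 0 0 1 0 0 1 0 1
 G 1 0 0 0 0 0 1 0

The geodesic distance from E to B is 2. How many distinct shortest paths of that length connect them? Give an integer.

3

The shortest distance is 2. The length-2 paths are: E–D–B; E–A–B; E–F–B.
That gives 3 distinct shortest paths.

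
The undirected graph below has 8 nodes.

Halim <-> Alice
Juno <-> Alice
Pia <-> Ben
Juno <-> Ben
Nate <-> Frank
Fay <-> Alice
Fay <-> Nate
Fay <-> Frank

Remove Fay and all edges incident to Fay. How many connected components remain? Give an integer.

Without Fay, the remaining ties split the others into: {Alice, Ben, Halim, Juno, Pia}; {Frank, Nate}.
That's 2 separate components.

2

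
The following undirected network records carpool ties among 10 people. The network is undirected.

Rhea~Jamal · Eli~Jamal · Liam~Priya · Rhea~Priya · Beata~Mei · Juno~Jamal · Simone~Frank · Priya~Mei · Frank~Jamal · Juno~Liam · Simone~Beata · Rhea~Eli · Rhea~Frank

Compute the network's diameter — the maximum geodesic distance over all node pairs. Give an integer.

Eccentricity of each node (its greatest distance to any other): Beata:4, Eli:4, Frank:3, Jamal:3, Juno:4, Liam:4, Mei:3, Priya:3, Rhea:3, Simone:4.
The maximum eccentricity is 4, realized for instance by the pair Beata–Eli via Beata – Mei – Priya – Rhea – Eli. So the diameter is 4.

4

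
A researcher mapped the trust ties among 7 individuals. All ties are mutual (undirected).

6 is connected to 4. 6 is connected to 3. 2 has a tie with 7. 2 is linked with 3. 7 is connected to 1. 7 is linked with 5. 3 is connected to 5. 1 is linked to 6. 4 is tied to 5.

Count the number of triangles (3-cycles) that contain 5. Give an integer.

5's neighbors are 3, 4, and 7, but none of them are tied to each other, so no triangle contains 5.

0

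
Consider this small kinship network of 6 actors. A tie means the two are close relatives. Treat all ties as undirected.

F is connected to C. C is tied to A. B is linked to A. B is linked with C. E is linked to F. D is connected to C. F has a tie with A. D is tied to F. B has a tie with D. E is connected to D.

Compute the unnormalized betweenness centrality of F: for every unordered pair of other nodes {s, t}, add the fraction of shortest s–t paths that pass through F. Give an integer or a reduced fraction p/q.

11/6

Pairs whose geodesics pass through F — D–A: 1/3; E–C: 1/2; E–A: 1.
All other pairs contribute 0.
Summing the contributions gives betweenness(F) = 11/6.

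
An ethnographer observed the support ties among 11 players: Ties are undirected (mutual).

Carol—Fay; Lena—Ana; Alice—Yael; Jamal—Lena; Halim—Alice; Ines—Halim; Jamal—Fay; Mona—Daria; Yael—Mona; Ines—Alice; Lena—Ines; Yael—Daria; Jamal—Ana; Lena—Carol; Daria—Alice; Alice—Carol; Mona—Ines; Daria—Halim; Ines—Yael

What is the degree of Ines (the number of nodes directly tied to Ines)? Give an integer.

5

Ines is directly tied to Alice, Halim, Lena, Mona, and Yael. That is 5 neighbors, so the degree of Ines is 5.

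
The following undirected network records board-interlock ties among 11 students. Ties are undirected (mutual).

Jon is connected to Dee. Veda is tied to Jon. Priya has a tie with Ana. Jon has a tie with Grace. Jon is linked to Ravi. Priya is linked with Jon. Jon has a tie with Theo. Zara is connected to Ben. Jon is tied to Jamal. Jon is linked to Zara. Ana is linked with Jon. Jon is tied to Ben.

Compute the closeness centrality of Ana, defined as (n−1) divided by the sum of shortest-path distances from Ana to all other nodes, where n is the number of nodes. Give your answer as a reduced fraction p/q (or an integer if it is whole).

5/9

Distances from Ana: Ben:2, Dee:2, Grace:2, Jamal:2, Jon:1, Priya:1, Ravi:2, Theo:2, Veda:2, Zara:2. Sum = 18.
n = 11, so closeness = 10/18 = 5/9.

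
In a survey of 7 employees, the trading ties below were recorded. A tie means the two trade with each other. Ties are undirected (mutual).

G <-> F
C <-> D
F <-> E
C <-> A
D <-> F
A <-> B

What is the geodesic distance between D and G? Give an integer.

2

One shortest route is D – F – G, which uses 2 edges, and D and G are not directly tied, so nothing shorter exists. So d(D,G) = 2.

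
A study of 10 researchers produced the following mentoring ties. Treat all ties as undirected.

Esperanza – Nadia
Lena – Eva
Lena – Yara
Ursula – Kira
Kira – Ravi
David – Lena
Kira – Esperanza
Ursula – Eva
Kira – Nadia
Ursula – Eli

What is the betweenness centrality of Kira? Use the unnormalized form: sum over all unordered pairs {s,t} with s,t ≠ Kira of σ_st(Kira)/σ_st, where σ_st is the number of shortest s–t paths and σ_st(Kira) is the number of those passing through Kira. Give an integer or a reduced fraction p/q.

Pairs whose geodesics pass through Kira — Lena–Esperanza: 1; Lena–Nadia: 1; Lena–Ravi: 1; Esperanza–Yara: 1; Esperanza–Eva: 1; Esperanza–Eli: 1; Esperanza–Ursula: 1; Esperanza–Ravi: 1; Esperanza–David: 1; Yara–Nadia: 1; Yara–Ravi: 1; Nadia–Eva: 1; Nadia–Eli: 1; Nadia–Ursula: 1 … (+6 more pairs).
All other pairs contribute 0.
Summing the contributions gives betweenness(Kira) = 20.

20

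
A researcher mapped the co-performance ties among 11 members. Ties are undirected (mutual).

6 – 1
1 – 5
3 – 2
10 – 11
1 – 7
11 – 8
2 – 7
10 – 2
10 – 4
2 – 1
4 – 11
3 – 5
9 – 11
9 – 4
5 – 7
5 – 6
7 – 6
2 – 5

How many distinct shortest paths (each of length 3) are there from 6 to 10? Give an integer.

3

The shortest distance is 3. The length-3 paths are: 6–5–2–10; 6–7–2–10; 6–1–2–10.
That gives 3 distinct shortest paths.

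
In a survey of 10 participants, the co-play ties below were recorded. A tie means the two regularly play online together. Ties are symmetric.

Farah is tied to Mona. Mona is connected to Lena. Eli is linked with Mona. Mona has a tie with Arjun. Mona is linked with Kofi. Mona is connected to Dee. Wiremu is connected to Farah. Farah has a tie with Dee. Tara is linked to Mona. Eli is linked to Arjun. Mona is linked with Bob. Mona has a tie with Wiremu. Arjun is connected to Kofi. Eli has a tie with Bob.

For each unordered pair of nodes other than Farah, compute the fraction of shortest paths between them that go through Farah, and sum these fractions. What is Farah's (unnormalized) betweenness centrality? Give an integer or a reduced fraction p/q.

1/2

Pairs whose geodesics pass through Farah — Dee–Wiremu: 1/2.
All other pairs contribute 0.
Summing the contributions gives betweenness(Farah) = 1/2.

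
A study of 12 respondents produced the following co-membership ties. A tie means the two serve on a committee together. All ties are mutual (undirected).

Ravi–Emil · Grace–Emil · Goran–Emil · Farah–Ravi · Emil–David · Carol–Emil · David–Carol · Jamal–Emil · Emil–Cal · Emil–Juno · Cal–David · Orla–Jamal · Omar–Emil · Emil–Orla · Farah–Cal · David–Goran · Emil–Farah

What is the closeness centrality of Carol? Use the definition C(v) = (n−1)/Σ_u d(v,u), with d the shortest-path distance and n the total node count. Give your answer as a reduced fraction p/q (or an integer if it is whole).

11/20

Distances from Carol: Cal:2, David:1, Emil:1, Farah:2, Goran:2, Grace:2, Jamal:2, Juno:2, Omar:2, Orla:2, Ravi:2. Sum = 20.
n = 12, so closeness = 11/20.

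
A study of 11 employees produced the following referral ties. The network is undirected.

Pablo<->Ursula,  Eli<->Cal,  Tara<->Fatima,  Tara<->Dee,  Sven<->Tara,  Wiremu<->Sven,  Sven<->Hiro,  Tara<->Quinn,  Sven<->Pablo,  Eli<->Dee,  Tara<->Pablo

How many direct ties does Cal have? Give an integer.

1

Cal is directly tied to Eli. That is 1 neighbor, so the degree of Cal is 1.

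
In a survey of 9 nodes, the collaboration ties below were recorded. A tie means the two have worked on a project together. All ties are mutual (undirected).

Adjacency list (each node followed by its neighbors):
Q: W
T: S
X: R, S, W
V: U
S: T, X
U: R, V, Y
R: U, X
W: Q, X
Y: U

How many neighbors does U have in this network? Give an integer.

3

U is directly tied to R, V, and Y. That is 3 neighbors, so the degree of U is 3.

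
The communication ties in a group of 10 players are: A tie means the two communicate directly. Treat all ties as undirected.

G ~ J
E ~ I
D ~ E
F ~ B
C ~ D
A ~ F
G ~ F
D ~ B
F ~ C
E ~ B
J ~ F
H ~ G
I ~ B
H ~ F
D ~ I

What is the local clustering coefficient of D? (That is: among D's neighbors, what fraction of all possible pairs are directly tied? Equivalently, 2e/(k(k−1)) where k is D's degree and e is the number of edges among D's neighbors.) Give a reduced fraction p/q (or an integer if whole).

1/2

D's neighbors: B, C, E, and I (k = 4).
Possible neighbor pairs: C(4,2) = 6. Edges among them: B–E, B–I, E–I → e = 3.
Clustering(D) = 3/6 = 1/2.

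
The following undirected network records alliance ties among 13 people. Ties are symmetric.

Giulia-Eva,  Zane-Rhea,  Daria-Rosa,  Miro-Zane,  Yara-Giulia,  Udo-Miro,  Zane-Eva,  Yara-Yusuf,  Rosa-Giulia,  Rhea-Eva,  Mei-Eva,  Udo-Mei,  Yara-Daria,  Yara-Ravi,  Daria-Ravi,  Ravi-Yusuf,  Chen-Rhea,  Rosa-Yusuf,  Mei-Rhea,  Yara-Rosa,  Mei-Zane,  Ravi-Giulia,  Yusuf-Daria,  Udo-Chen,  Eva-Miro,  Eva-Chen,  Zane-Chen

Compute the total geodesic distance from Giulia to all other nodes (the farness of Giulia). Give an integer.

21

Distances from Giulia: Chen:2, Daria:2, Eva:1, Mei:2, Miro:2, Ravi:1, Rhea:2, Rosa:1, Udo:3, Yara:1, Yusuf:2, Zane:2.
Sum = 2 + 2 + 1 + 2 + 2 + 1 + 2 + 1 + 3 + 1 + 2 + 2 = 21.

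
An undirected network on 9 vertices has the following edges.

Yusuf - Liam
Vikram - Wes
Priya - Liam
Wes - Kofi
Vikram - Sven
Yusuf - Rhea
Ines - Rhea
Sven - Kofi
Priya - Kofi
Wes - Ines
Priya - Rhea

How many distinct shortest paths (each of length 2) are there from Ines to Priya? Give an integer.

1

The shortest distance is 2, and the only length-2 path is Ines–Rhea–Priya. So there is exactly 1 shortest path.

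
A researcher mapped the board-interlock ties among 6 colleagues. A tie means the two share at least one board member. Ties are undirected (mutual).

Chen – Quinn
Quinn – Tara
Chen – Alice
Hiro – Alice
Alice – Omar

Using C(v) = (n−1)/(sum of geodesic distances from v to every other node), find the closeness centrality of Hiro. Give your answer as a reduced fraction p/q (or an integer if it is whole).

5/12

Distances from Hiro: Alice:1, Chen:2, Omar:2, Quinn:3, Tara:4. Sum = 12.
n = 6, so closeness = 5/12.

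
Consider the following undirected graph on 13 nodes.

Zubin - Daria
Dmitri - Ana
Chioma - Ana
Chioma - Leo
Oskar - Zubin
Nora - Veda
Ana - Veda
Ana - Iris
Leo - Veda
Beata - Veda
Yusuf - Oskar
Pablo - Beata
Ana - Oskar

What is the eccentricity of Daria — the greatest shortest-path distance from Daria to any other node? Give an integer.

6

Distances from Daria: Ana:3, Beata:5, Chioma:4, Dmitri:4, Iris:4, Leo:5, Nora:5, Oskar:2, Pablo:6, Veda:4, Yusuf:3, Zubin:1.
The largest is 6 (to Pablo), so the eccentricity of Daria is 6.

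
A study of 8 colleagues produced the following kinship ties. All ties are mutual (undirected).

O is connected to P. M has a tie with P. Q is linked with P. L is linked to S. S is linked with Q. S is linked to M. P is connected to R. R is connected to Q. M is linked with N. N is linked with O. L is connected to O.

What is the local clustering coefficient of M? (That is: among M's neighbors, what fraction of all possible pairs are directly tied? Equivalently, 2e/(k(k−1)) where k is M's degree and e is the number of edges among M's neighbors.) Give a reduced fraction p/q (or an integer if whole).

M's neighbors: N, P, and S (k = 3).
Possible neighbor pairs: C(3,2) = 3. Edges among them: none → e = 0.
Clustering(M) = 0/3 = 0.

0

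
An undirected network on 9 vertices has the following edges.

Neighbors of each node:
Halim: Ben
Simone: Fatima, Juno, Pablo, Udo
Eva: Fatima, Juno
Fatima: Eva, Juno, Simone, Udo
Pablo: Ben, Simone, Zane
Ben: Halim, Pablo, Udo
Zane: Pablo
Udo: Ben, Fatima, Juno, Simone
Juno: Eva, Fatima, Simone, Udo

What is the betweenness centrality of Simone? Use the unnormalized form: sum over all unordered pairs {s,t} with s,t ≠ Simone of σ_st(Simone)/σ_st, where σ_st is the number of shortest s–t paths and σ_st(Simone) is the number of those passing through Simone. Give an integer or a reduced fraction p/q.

7

Pairs whose geodesics pass through Simone — Zane–Fatima: 1; Zane–Juno: 1; Zane–Udo: 1/2; Zane–Eva: 2/2; Pablo–Fatima: 1; Pablo–Juno: 1; Pablo–Udo: 1/2; Pablo–Eva: 2/2.
All other pairs contribute 0.
Summing the contributions gives betweenness(Simone) = 7.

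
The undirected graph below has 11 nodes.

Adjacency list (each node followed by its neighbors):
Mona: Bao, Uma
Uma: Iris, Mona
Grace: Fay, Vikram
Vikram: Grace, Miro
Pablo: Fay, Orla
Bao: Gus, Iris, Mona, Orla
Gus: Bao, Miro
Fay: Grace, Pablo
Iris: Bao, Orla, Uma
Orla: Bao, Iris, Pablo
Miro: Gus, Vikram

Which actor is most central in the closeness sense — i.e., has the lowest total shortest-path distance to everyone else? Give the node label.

Bao

Farness (sum of distances to all others) for each node — Bao:20, Fay:27, Grace:30, Gus:23, Iris:23, Miro:26, Mona:27, Orla:21, Pablo:24, Uma:30, Vikram:29.
The smallest farness is 20, for Bao, so Bao has the highest closeness.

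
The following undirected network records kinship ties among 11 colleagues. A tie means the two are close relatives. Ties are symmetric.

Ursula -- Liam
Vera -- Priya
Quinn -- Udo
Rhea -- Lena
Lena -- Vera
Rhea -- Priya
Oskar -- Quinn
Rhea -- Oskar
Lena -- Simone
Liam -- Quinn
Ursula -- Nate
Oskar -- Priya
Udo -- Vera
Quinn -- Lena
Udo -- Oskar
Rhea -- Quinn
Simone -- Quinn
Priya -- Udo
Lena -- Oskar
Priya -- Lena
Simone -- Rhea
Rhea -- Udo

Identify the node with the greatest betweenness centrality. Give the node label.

Unnormalized betweenness of each node: Lena:11/2, Liam:16, Nate:0, Oskar:6/5, Priya:13/15, Quinn:661/30, Rhea:38/15, Simone:0, Udo:11/3, Ursula:9, Vera:1/5.
Quinn has the largest value, 661/30, making it the main broker — the node through which the most shortest paths run.

Quinn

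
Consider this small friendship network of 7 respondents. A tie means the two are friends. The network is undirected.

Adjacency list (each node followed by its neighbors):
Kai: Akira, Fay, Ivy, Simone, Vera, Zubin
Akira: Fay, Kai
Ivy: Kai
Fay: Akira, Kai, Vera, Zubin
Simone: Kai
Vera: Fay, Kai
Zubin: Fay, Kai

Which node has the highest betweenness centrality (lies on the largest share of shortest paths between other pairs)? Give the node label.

Unnormalized betweenness of each node: Akira:0, Fay:3/2, Ivy:0, Kai:21/2, Simone:0, Vera:0, Zubin:0.
Kai has the largest value, 21/2, making it the main broker — the node through which the most shortest paths run.

Kai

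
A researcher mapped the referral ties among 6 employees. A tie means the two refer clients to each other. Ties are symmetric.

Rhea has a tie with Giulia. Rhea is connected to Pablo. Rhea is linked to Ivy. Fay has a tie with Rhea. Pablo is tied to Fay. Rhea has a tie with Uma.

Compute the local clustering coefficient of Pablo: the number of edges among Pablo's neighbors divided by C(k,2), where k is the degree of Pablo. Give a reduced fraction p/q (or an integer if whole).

Pablo's neighbors: Fay and Rhea (k = 2).
Possible neighbor pairs: C(2,2) = 1. Edges among them: Fay–Rhea → e = 1.
Clustering(Pablo) = 1/1.

1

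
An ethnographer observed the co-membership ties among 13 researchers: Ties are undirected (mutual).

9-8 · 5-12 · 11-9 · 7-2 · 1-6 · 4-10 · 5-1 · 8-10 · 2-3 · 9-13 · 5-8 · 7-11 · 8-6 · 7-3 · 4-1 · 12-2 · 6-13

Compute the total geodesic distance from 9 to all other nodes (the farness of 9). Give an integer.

26

Distances from 9: 1:3, 2:3, 3:3, 4:3, 5:2, 6:2, 7:2, 8:1, 10:2, 11:1, 12:3, 13:1.
Sum = 3 + 3 + 3 + 3 + 2 + 2 + 2 + 1 + 2 + 1 + 3 + 1 = 26.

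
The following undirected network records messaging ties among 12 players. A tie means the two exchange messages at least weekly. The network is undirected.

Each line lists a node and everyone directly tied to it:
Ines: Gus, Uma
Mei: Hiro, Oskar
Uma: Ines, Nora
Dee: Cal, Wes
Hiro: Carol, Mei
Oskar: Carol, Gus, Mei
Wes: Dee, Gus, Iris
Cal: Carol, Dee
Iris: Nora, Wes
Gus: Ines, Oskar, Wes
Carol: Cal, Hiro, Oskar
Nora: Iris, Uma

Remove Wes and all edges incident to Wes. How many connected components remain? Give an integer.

Wes's neighbors (Dee, Gus, and Iris) remain reachable from one another through other ties, so the rest of the network stays in one piece.

1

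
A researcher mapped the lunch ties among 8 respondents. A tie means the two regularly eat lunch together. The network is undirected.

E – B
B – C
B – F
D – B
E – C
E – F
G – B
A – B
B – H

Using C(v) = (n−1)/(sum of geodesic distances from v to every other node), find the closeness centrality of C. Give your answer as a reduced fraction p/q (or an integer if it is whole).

7/12

Distances from C: A:2, B:1, D:2, E:1, F:2, G:2, H:2. Sum = 12.
n = 8, so closeness = 7/12.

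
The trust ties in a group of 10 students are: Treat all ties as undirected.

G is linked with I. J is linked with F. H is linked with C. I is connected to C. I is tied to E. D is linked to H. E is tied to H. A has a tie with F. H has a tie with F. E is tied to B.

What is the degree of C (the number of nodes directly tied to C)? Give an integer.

2

C is directly tied to H and I. That is 2 neighbors, so the degree of C is 2.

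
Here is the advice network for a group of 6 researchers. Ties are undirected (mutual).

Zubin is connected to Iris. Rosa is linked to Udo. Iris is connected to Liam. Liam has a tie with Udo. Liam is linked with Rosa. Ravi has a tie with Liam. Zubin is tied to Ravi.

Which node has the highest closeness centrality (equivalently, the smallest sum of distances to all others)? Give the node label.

Liam

Farness (sum of distances to all others) for each node — Iris:8, Liam:6, Ravi:8, Rosa:9, Udo:9, Zubin:10.
The smallest farness is 6, for Liam, so Liam has the highest closeness.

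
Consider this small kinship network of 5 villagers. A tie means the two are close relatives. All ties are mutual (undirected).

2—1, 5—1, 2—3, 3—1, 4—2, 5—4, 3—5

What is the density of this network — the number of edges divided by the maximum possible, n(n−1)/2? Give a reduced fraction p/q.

There are 7 edges and 5 nodes, so the maximum possible is C(5,2) = 10.
Density = 7/10.

7/10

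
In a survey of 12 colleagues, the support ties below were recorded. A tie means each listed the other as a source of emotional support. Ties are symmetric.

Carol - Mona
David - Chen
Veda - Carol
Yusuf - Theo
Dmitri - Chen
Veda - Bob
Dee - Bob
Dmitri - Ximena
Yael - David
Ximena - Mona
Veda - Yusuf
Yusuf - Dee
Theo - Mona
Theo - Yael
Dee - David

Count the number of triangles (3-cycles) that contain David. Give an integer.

David's neighbors are Chen, Dee, and Yael, but none of them are tied to each other, so no triangle contains David.

0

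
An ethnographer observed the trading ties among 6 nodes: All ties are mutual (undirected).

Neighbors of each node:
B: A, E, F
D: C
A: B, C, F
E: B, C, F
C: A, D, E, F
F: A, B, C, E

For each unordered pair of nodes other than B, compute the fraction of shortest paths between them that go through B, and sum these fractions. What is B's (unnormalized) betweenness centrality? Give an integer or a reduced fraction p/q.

1/3

Pairs whose geodesics pass through B — A–E: 1/3.
All other pairs contribute 0.
Summing the contributions gives betweenness(B) = 1/3.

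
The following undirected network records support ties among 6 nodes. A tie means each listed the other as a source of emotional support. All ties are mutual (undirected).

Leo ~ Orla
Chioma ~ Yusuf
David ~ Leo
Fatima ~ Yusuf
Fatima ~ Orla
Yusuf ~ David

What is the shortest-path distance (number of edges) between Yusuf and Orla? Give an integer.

One shortest route is Yusuf – Fatima – Orla, which uses 2 edges, and Yusuf and Orla are not directly tied, so nothing shorter exists. So d(Yusuf,Orla) = 2.

2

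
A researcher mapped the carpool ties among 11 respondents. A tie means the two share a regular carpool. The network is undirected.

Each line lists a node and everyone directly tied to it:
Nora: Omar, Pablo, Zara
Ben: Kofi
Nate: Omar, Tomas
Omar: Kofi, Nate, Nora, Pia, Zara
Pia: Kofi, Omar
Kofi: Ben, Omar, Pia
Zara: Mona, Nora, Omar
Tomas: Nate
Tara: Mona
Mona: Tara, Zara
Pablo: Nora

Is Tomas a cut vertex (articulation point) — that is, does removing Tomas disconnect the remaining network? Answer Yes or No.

No

Even without Tomas, every remaining node can still reach every other (the residual graph is connected), so Tomas is not a cut vertex.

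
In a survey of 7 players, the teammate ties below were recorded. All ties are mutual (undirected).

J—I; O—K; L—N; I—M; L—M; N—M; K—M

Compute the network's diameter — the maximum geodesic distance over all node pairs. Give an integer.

Eccentricity of each node (its greatest distance to any other): I:3, J:4, K:3, L:3, M:2, N:3, O:4.
The maximum eccentricity is 4, realized for instance by the pair O–J via O – K – M – I – J. So the diameter is 4.

4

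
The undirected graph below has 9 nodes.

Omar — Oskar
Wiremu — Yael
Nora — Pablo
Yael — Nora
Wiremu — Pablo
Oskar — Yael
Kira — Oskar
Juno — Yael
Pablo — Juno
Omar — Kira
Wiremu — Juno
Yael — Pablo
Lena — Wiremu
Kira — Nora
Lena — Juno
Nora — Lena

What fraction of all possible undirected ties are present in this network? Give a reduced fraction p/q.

4/9

There are 16 edges and 9 nodes, so the maximum possible is C(9,2) = 36.
Density = 16/36 = 4/9.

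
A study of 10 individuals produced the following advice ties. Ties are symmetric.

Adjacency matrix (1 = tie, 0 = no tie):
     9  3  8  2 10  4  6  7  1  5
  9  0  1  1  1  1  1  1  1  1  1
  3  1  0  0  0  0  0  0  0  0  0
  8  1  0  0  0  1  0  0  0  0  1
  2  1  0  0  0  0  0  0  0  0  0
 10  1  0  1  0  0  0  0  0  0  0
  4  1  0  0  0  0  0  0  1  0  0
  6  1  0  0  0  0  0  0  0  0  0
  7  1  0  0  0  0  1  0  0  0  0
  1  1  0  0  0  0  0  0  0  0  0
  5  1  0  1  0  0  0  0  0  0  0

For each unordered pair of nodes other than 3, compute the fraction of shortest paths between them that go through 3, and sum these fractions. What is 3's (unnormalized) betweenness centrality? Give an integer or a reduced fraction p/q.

No shortest path between any pair of other nodes passes through 3.
Summing the contributions gives betweenness(3) = 0.

0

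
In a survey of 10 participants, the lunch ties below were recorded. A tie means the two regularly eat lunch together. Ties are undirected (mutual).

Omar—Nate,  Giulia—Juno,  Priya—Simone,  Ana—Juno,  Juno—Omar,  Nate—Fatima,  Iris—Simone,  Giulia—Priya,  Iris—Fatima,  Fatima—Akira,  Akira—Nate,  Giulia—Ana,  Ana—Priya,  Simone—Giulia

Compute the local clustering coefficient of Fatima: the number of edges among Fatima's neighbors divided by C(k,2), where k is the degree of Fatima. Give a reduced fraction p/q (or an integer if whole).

1/3

Fatima's neighbors: Akira, Iris, and Nate (k = 3).
Possible neighbor pairs: C(3,2) = 3. Edges among them: Akira–Nate → e = 1.
Clustering(Fatima) = 1/3.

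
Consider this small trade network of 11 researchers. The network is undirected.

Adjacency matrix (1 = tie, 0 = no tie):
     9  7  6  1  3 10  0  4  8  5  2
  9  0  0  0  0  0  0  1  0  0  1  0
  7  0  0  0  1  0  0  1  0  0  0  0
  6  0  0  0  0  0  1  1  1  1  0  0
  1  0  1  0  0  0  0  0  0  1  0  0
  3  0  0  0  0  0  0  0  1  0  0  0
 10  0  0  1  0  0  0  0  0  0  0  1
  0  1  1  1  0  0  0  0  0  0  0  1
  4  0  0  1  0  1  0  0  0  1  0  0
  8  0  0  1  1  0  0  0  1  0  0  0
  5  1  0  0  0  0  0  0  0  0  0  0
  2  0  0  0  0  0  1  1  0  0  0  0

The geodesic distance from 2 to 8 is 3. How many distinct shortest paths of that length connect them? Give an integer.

2

The shortest distance is 3. The length-3 paths are: 2–10–6–8; 2–0–6–8.
That gives 2 distinct shortest paths.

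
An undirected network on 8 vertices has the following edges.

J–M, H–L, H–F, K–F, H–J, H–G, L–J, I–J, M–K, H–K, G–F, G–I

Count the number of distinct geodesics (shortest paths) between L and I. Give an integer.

1

The shortest distance is 2, and the only length-2 path is L–J–I. So there is exactly 1 shortest path.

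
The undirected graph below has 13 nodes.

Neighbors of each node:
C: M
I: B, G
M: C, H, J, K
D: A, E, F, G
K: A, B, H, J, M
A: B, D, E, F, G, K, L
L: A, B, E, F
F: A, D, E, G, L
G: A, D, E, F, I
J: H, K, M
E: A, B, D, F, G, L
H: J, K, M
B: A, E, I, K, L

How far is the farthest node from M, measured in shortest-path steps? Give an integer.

3

Distances from M: A:2, B:2, C:1, D:3, E:3, F:3, G:3, H:1, I:3, J:1, K:1, L:3.
The largest is 3 (to L, E, I, D, G, and F), so the eccentricity of M is 3.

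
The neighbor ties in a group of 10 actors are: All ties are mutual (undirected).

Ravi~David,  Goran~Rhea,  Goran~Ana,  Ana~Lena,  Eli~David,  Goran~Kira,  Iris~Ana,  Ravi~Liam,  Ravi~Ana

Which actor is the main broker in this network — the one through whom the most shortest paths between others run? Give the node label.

Ana

Unnormalized betweenness of each node: Ana:27, David:8, Eli:0, Goran:15, Iris:0, Kira:0, Lena:0, Liam:0, Ravi:20, Rhea:0.
Ana has the largest value, 27, making it the main broker — the node through which the most shortest paths run.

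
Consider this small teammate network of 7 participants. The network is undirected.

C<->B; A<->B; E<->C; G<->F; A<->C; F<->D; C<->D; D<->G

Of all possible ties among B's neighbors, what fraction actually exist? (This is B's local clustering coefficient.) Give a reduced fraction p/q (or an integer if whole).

1

B's neighbors: A and C (k = 2).
Possible neighbor pairs: C(2,2) = 1. Edges among them: A–C → e = 1.
Clustering(B) = 1/1.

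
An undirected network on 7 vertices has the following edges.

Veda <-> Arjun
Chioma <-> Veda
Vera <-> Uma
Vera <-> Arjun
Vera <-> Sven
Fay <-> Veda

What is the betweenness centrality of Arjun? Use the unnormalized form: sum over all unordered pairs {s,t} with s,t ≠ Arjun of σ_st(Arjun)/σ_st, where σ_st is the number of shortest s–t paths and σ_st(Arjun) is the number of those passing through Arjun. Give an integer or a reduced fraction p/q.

Pairs whose geodesics pass through Arjun — Sven–Chioma: 1; Sven–Fay: 1; Sven–Veda: 1; Chioma–Uma: 1; Chioma–Vera: 1; Fay–Uma: 1; Fay–Vera: 1; Uma–Veda: 1; Vera–Veda: 1.
All other pairs contribute 0.
Summing the contributions gives betweenness(Arjun) = 9.

9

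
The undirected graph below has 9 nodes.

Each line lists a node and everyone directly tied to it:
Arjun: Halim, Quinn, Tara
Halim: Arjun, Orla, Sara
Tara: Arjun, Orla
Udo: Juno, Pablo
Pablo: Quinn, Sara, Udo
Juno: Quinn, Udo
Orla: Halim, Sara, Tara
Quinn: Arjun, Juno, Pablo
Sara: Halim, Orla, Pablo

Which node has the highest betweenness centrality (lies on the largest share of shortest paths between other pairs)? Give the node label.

Unnormalized betweenness of each node: Arjun:41/6, Halim:25/12, Juno:4/3, Orla:7/3, Pablo:15/2, Quinn:95/12, Sara:17/3, Tara:13/12, Udo:5/4.
Quinn has the largest value, 95/12, making it the main broker — the node through which the most shortest paths run.

Quinn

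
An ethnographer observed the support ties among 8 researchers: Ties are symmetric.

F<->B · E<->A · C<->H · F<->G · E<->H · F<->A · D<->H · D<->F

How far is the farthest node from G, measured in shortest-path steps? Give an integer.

Distances from G: A:2, B:2, C:4, D:2, E:3, F:1, H:3.
The largest is 4 (to C), so the eccentricity of G is 4.

4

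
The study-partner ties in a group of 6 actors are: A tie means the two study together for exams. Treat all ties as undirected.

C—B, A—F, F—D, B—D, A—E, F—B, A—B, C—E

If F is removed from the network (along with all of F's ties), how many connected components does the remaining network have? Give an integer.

F's neighbors (A, B, and D) remain reachable from one another through other ties, so the rest of the network stays in one piece.

1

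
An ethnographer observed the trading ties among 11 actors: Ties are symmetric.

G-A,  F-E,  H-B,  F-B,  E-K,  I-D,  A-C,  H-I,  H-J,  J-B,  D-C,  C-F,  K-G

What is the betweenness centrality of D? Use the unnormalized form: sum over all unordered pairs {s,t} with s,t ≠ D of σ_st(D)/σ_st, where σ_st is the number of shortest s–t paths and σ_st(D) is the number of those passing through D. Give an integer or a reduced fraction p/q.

6

Pairs whose geodesics pass through D — F–I: 1/2; E–I: 1/2; K–I: 2/3; G–I: 1; G–H: 1/3; A–I: 1; A–H: 1/2; C–I: 1; C–H: 1/2.
All other pairs contribute 0.
Summing the contributions gives betweenness(D) = 6.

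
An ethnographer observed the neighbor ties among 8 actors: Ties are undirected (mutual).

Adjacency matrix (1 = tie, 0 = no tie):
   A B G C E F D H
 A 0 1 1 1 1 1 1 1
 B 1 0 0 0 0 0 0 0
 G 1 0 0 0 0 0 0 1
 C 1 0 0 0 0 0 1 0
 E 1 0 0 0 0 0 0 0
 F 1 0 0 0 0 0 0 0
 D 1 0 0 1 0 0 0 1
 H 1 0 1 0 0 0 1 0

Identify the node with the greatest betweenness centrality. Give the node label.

A

Unnormalized betweenness of each node: A:17, B:0, C:0, D:1/2, E:0, F:0, G:0, H:1/2.
A has the largest value, 17, making it the main broker — the node through which the most shortest paths run.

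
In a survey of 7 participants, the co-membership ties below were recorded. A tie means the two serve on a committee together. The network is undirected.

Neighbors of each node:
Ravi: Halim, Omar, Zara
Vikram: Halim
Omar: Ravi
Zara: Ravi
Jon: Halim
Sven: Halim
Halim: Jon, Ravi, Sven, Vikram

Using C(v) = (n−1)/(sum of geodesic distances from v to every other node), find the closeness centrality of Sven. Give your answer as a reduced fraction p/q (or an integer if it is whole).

Distances from Sven: Halim:1, Jon:2, Omar:3, Ravi:2, Vikram:2, Zara:3. Sum = 13.
n = 7, so closeness = 6/13.

6/13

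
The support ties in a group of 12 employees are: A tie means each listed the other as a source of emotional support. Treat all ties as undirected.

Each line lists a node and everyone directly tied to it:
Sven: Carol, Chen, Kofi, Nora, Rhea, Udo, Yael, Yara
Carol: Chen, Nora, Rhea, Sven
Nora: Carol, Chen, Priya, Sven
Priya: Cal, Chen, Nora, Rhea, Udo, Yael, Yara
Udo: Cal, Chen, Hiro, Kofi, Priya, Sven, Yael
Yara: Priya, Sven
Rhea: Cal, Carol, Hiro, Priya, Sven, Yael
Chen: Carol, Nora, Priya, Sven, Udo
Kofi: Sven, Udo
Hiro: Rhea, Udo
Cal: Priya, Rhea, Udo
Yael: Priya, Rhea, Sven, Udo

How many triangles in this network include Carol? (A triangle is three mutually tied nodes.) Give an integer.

4

Carol's neighbors: Chen, Nora, Rhea, and Sven.
Neighbor pairs that are themselves tied: Carol–Chen–Nora; Carol–Chen–Sven; Carol–Nora–Sven; Carol–Rhea–Sven. Each forms one triangle with Carol, for 4 in total.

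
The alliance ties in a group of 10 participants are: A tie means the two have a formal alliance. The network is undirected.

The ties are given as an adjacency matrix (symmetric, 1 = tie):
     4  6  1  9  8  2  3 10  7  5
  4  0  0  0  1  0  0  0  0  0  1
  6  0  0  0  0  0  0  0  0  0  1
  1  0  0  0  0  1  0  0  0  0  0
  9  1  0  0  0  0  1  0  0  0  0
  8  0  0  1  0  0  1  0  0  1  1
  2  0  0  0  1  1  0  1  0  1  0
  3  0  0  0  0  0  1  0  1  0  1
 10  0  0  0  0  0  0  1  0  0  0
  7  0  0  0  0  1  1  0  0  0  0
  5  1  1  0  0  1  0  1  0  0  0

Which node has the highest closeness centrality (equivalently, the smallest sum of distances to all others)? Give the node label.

Farness (sum of distances to all others) for each node — 1:23, 2:15, 3:16, 4:19, 5:14, 6:22, 7:19, 8:15, 9:19, 10:24.
The smallest farness is 14, for 5, so 5 has the highest closeness.

5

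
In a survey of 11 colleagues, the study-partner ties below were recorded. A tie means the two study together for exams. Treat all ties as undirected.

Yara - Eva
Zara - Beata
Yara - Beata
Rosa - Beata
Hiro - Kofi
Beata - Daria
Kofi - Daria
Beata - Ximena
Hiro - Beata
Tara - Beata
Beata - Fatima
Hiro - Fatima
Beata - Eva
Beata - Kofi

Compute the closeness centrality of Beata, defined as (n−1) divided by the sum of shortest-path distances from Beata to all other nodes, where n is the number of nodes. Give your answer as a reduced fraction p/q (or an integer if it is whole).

Distances from Beata: Daria:1, Eva:1, Fatima:1, Hiro:1, Kofi:1, Rosa:1, Tara:1, Ximena:1, Yara:1, Zara:1. Sum = 10.
n = 11, so closeness = 10/10 = 1.

1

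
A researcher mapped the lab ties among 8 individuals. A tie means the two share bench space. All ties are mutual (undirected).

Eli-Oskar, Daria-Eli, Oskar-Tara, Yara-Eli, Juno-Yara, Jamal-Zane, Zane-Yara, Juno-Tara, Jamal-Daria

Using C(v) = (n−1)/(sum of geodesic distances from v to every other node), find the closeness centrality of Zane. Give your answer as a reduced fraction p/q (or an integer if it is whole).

Distances from Zane: Daria:2, Eli:2, Jamal:1, Juno:2, Oskar:3, Tara:3, Yara:1. Sum = 14.
n = 8, so closeness = 7/14 = 1/2.

1/2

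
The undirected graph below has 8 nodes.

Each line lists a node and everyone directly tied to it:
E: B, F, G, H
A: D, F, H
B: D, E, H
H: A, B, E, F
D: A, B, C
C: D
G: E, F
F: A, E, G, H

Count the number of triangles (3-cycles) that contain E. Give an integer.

E's neighbors: B, F, G, and H.
Neighbor pairs that are themselves tied: E–B–H; E–F–G; E–F–H. Each forms one triangle with E, for 3 in total.

3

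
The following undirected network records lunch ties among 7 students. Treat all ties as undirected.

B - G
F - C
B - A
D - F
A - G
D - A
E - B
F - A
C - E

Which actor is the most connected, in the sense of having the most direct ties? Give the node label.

Degrees — A:4, B:3, C:2, D:2, E:2, F:3, G:2.
The maximum is 4, attained only by A.

A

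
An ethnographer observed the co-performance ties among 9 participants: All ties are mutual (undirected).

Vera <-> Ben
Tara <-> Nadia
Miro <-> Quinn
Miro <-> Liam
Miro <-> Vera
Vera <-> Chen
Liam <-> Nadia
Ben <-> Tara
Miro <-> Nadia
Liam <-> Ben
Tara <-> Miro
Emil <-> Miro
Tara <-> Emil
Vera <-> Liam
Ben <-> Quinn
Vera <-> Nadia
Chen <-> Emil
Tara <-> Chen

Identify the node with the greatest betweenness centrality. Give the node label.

Miro

Unnormalized betweenness of each node: Ben:149/60, Chen:3/4, Emil:8/15, Liam:7/12, Miro:401/60, Nadia:7/12, Quinn:1/4, Tara:229/60, Vera:199/60.
Miro has the largest value, 401/60, making it the main broker — the node through which the most shortest paths run.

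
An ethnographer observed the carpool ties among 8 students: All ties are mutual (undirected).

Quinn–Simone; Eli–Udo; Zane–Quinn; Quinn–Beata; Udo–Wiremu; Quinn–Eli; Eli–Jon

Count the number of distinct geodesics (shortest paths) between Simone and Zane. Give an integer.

1

The shortest distance is 2, and the only length-2 path is Simone–Quinn–Zane. So there is exactly 1 shortest path.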